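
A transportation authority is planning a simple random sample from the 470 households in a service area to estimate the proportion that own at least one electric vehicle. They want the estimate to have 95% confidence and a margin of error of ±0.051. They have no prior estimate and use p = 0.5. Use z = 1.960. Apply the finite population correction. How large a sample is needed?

208

Unadjusted: n₀ = 1.960² × 0.50 × 0.50 / 0.051² ≈ 369.24, so n₀ = 370.
Finite population correction with N = 470: n = n₀ / (1 + (n₀−1)/N) = 370 / (1 + 369/470) = 370 / 1.7851 ≈ 207.27.
Rounding up, n = 208.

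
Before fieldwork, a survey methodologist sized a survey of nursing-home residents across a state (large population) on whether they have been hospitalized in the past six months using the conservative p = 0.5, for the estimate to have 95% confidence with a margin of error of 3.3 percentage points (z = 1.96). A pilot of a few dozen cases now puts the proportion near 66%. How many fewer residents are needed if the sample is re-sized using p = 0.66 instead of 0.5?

90

Conservative (p = 0.5): n = 1.96² × 0.25 / 0.033² ≈ 881.91 → 882.
Using p = 0.66: p(1−p) = 0.2244, so n = 1.96² × 0.2244 / 0.033² ≈ 791.60 → 792.
Reduction: 882 − 792 = 90.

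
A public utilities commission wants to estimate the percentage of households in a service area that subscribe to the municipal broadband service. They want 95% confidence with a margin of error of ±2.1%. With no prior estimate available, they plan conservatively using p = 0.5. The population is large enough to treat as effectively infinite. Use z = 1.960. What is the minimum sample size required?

2178

With p = 0.5, p(1−p) = 0.25.
n = z²·p(1−p)/E² = 1.960² × 0.2500 / 0.021² = 3.8416 × 0.2500 / 0.000441 ≈ 2177.78.
Rounding up gives n = 2178.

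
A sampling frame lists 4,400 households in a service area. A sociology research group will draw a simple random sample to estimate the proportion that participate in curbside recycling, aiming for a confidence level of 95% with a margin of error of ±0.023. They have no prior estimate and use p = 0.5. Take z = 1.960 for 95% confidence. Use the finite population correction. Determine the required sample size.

1286

Unadjusted: n₀ = 1.960² × 0.50 × 0.50 / 0.023² ≈ 1815.50, so n₀ = 1816.
Finite population correction with N = 4,400: n = n₀ / (1 + (n₀−1)/N) = 1816 / (1 + 1815/4400) = 1816 / 1.4125 ≈ 1285.66.
Rounding up, n = 1286.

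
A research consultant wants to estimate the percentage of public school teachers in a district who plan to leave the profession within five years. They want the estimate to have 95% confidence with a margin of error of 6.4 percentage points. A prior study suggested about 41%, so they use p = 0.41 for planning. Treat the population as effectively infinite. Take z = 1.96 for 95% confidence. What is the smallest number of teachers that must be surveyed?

With p = 0.41, p(1−p) = 0.2419.
n = z²·p(1−p)/E² = 1.96² × 0.2419 / 0.064² = 3.8416 × 0.2419 / 0.004096 ≈ 226.88.
Rounding up gives n = 227.

227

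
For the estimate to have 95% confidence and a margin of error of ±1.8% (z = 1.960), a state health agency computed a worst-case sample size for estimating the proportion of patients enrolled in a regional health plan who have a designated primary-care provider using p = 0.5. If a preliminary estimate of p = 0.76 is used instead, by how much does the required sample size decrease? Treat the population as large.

802

Conservative (p = 0.5): n = 1.960² × 0.25 / 0.018² ≈ 2964.20 → 2965.
Using p = 0.76: p(1−p) = 0.1824, so n = 1.960² × 0.1824 / 0.018² ≈ 2162.68 → 2163.
Reduction: 2965 − 2163 = 802.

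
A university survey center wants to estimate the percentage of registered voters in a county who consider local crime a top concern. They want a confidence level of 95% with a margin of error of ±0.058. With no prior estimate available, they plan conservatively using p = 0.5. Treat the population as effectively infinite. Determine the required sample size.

For 95% confidence, z = 1.960.
With p = 0.5, p(1−p) = 0.25.
n = z²·p(1−p)/E² = 1.960² × 0.2500 / 0.058² = 3.8416 × 0.2500 / 0.003364 ≈ 285.49.
Rounding up gives n = 286.

286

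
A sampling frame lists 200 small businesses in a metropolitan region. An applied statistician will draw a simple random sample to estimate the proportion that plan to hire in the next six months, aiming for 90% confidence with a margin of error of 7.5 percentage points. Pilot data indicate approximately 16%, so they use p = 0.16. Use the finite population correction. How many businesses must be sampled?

For 90% confidence, z = 1.645.
Unadjusted: n₀ = 1.645² × 0.16 × 0.84 / 0.075² ≈ 64.66, so n₀ = 65.
Finite population correction with N = 200: n = n₀ / (1 + (n₀−1)/N) = 65 / (1 + 64/200) = 65 / 1.3200 ≈ 49.24.
Rounding up, n = 50.

50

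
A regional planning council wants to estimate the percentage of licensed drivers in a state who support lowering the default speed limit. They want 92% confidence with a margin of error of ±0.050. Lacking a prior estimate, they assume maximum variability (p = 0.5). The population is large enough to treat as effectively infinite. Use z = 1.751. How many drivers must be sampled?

307

With p = 0.5, p(1−p) = 0.25.
n = z²·p(1−p)/E² = 1.751² × 0.2500 / 0.050² = 3.0660 × 0.2500 / 0.002500 ≈ 306.60.
Rounding up gives n = 307.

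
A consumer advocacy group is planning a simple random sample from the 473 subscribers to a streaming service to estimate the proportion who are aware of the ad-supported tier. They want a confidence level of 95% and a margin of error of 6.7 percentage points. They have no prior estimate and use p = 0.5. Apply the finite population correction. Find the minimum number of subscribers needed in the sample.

For 95% confidence, z = 1.960.
Unadjusted: n₀ = 1.960² × 0.50 × 0.50 / 0.067² ≈ 213.95, so n₀ = 214.
Finite population correction with N = 473: n = n₀ / (1 + (n₀−1)/N) = 214 / (1 + 213/473) = 214 / 1.4503 ≈ 147.55.
Rounding up, n = 148.

148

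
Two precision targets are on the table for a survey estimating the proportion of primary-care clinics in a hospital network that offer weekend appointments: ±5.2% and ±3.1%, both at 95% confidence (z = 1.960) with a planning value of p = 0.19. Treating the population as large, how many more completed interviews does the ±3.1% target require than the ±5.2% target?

At ±5.2%: n = 1.960² × 0.1539 / 0.052² ≈ 218.65 → 219.
At ±3.1%: n = 1.960² × 0.1539 / 0.031² ≈ 615.22 → 616.
Additional respondents: 616 − 219 = 397.

397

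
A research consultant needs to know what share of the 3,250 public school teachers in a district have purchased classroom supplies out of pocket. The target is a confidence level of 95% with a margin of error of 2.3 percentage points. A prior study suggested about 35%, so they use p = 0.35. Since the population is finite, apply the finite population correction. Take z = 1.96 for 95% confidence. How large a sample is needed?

Unadjusted: n₀ = 1.96² × 0.35 × 0.65 / 0.023² ≈ 1652.11, so n₀ = 1653.
Finite population correction with N = 3,250: n = n₀ / (1 + (n₀−1)/N) = 1653 / (1 + 1652/3250) = 1653 / 1.5083 ≈ 1095.93.
Rounding up, n = 1096.

1096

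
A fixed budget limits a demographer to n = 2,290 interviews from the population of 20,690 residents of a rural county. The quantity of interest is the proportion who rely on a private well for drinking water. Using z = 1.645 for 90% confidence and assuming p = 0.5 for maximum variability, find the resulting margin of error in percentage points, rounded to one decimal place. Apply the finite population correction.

Finite-population factor: (N−n)/(N−1) = (20690−2290)/(20690−1) = 0.8894.
SE(p̂) = √[p(1−p)/n · (N−n)/(N−1)] = √[0.2500/2290 × 0.8894] = 0.00985.
E = z × SE = 1.645 × 0.00985 = 0.01621 ≈ 1.6 percentage points.

1.6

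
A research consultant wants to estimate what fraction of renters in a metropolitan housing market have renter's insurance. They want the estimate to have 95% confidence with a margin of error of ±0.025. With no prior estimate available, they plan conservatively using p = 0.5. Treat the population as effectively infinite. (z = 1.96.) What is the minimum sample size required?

With p = 0.5, p(1−p) = 0.25.
n = z²·p(1−p)/E² = 1.96² × 0.2500 / 0.025² = 3.8416 × 0.2500 / 0.000625 ≈ 1536.64.
Rounding up gives n = 1537.

1537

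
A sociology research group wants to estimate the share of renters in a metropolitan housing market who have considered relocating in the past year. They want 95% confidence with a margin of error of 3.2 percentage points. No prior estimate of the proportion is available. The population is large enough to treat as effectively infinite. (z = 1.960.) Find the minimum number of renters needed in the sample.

With no prior estimate, use p = 0.5, giving p(1−p) = 0.25.
n = z²·p(1−p)/E² = 1.960² × 0.2500 / 0.032² = 3.8416 × 0.2500 / 0.001024 ≈ 937.89.
Rounding up gives n = 938.

938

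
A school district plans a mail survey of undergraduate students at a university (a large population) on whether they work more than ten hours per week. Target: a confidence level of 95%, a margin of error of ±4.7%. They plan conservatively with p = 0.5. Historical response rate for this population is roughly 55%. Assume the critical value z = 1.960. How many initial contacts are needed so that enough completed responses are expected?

Completed interviews needed: n₀ = 1.960² × 0.2500 / 0.047² ≈ 434.77 → 435.
At a 55% response rate, contacts needed = 435 / 0.55 ≈ 790.91 → 791.

791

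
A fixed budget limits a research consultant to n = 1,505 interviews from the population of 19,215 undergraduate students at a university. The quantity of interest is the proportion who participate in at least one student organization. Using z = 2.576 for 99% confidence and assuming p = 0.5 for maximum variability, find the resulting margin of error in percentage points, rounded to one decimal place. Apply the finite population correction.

Finite-population factor: (N−n)/(N−1) = (19215−1505)/(19215−1) = 0.9217.
SE(p̂) = √[p(1−p)/n · (N−n)/(N−1)] = √[0.2500/1505 × 0.9217] = 0.01237.
E = z × SE = 2.576 × 0.01237 = 0.03187 ≈ 3.2 percentage points.

3.2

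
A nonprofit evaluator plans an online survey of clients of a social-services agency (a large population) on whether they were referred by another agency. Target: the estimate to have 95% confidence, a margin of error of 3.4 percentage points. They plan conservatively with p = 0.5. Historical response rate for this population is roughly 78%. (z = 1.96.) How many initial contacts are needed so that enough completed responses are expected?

1066

Completed interviews needed: n₀ = 1.96² × 0.2500 / 0.034² ≈ 830.80 → 831.
At a 78% response rate, contacts needed = 831 / 0.78 ≈ 1065.38 → 1066.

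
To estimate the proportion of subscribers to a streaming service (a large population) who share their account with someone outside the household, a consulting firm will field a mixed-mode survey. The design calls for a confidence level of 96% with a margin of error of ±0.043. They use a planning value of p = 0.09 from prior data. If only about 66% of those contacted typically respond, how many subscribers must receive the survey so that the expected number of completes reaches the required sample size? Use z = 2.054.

284

Completed interviews needed: n₀ = 2.054² × 0.0819 / 0.043² ≈ 186.87 → 187.
At a 66% response rate, contacts needed = 187 / 0.66 ≈ 283.33 → 284.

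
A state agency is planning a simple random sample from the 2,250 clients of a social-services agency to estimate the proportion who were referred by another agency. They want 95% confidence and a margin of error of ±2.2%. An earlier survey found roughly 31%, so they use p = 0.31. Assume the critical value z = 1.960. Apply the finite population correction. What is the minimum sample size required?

Unadjusted: n₀ = 1.960² × 0.31 × 0.69 / 0.022² ≈ 1697.76, so n₀ = 1698.
Finite population correction with N = 2,250: n = n₀ / (1 + (n₀−1)/N) = 1698 / (1 + 1697/2250) = 1698 / 1.7542 ≈ 967.95.
Rounding up, n = 968.

968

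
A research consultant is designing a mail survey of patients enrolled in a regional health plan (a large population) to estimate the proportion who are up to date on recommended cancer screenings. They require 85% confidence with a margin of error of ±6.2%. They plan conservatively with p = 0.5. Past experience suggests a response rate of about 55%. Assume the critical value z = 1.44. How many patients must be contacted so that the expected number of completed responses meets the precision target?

246

Completed interviews needed: n₀ = 1.44² × 0.2500 / 0.062² ≈ 134.86 → 135.
At a 55% response rate, contacts needed = 135 / 0.55 ≈ 245.45 → 246.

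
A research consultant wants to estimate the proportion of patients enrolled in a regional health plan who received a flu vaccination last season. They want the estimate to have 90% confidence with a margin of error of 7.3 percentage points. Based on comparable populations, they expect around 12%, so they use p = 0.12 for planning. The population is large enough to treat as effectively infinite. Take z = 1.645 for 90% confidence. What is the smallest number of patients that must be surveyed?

With p = 0.12, p(1−p) = 0.1056.
n = z²·p(1−p)/E² = 1.645² × 0.1056 / 0.073² = 2.7060 × 0.1056 / 0.005329 ≈ 53.62.
Rounding up gives n = 54.

54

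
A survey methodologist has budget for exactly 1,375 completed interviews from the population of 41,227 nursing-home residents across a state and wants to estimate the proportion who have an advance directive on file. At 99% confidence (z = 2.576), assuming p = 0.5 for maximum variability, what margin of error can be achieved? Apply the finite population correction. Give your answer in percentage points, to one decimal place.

Finite-population factor: (N−n)/(N−1) = (41227−1375)/(41227−1) = 0.9667.
SE(p̂) = √[p(1−p)/n · (N−n)/(N−1)] = √[0.2500/1375 × 0.9667] = 0.01326.
E = z × SE = 2.576 × 0.01326 = 0.03415 ≈ 3.4 percentage points.

3.4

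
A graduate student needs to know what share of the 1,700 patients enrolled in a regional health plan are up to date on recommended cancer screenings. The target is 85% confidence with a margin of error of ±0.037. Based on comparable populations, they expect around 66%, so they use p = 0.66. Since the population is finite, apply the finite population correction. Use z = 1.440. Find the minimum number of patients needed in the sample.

Unadjusted: n₀ = 1.440² × 0.66 × 0.34 / 0.037² ≈ 339.89, so n₀ = 340.
Finite population correction with N = 1,700: n = n₀ / (1 + (n₀−1)/N) = 340 / (1 + 339/1700) = 340 / 1.1994 ≈ 283.47.
Rounding up, n = 284.

284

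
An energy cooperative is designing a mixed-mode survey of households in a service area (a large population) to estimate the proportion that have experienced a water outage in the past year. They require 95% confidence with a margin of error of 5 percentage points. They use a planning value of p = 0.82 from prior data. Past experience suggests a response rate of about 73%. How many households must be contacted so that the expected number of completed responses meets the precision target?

For 95% confidence, z = 1.96.
Completed interviews needed: n₀ = 1.96² × 0.1476 / 0.050² ≈ 226.81 → 227.
At a 73% response rate, contacts needed = 227 / 0.73 ≈ 310.96 → 311.

311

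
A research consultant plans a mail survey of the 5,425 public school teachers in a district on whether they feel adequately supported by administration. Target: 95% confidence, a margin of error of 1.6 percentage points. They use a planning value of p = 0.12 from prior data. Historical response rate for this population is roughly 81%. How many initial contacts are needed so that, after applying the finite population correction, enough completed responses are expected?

For 95% confidence, z = 1.96.
Completed interviews needed (unadjusted): n₀ = 1.96² × 0.1056 / 0.016² ≈ 1584.66 → 1585.
FPC for N = 5,425: n = 1585 / (1 + 1584/5425) = 1585 / 1.2920 ≈ 1226.80 → 1227.
At an 81% response rate, contacts needed = 1227 / 0.81 ≈ 1514.81 → 1515.

1515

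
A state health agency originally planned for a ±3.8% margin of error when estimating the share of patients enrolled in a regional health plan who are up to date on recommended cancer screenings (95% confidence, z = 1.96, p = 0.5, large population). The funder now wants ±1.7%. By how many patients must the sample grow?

2658

At ±3.8%: n = 1.96² × 0.2500 / 0.038² ≈ 665.10 → 666.
At ±1.7%: n = 1.96² × 0.2500 / 0.017² ≈ 3323.18 → 3324.
Additional respondents: 3324 − 666 = 2658.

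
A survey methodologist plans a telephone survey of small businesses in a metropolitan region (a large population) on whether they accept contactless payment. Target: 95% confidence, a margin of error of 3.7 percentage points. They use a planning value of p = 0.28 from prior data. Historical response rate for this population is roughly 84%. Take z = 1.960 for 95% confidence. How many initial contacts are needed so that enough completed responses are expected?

674

Completed interviews needed: n₀ = 1.960² × 0.2016 / 0.037² ≈ 565.72 → 566.
At an 84% response rate, contacts needed = 566 / 0.84 ≈ 673.81 → 674.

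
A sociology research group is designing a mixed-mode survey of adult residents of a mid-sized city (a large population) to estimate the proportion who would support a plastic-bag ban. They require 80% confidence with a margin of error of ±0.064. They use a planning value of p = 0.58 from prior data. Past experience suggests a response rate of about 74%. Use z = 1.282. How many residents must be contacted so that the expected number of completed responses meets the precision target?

Completed interviews needed: n₀ = 1.282² × 0.2436 / 0.064² ≈ 97.74 → 98.
At a 74% response rate, contacts needed = 98 / 0.74 ≈ 132.43 → 133.

133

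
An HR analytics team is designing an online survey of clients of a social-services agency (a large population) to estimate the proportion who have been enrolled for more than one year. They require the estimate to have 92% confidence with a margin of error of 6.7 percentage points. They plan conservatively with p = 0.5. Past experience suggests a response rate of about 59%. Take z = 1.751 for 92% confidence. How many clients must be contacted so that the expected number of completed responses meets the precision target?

290

Completed interviews needed: n₀ = 1.751² × 0.2500 / 0.067² ≈ 170.75 → 171.
At a 59% response rate, contacts needed = 171 / 0.59 ≈ 289.83 → 290.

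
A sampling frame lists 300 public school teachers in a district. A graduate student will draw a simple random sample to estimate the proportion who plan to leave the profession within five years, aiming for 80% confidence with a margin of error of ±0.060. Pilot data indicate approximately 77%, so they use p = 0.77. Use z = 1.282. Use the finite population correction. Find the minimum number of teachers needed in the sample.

64

Unadjusted: n₀ = 1.282² × 0.77 × 0.23 / 0.060² ≈ 80.85, so n₀ = 81.
Finite population correction with N = 300: n = n₀ / (1 + (n₀−1)/N) = 81 / (1 + 80/300) = 81 / 1.2667 ≈ 63.95.
Rounding up, n = 64.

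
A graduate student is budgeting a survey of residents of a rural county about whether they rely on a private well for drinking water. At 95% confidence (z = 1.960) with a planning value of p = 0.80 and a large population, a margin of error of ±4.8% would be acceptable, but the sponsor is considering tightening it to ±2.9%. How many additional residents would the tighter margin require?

464

At ±4.8%: n = 1.960² × 0.1600 / 0.048² ≈ 266.78 → 267.
At ±2.9%: n = 1.960² × 0.1600 / 0.029² ≈ 730.86 → 731.
Additional respondents: 731 − 267 = 464.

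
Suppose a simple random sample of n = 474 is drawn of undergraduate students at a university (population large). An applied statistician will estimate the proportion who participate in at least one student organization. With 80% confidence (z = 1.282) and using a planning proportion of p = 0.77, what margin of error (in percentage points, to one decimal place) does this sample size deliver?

2.5

SE(p̂) = √[p(1−p)/n] = √[0.1771/474] = 0.01933.
E = z × SE = 1.282 × 0.01933 = 0.02478, or 2.5 percentage points.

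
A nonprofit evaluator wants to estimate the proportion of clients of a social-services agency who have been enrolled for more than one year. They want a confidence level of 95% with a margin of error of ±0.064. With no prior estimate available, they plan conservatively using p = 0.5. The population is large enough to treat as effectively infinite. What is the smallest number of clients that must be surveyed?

For 95% confidence, z = 1.960.
With p = 0.5, p(1−p) = 0.25.
n = z²·p(1−p)/E² = 1.960² × 0.2500 / 0.064² = 3.8416 × 0.2500 / 0.004096 ≈ 234.47.
Rounding up gives n = 235.

235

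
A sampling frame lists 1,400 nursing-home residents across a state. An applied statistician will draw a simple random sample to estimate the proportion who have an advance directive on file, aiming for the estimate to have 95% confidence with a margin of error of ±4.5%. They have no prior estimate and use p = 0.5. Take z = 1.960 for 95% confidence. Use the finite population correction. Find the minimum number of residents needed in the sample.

Unadjusted: n₀ = 1.960² × 0.50 × 0.50 / 0.045² ≈ 474.27, so n₀ = 475.
Finite population correction with N = 1,400: n = n₀ / (1 + (n₀−1)/N) = 475 / (1 + 474/1400) = 475 / 1.3386 ≈ 354.86.
Rounding up, n = 355.

355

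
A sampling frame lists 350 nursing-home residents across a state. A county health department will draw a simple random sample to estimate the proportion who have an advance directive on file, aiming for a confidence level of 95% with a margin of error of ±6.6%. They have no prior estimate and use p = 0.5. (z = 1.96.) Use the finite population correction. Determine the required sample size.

Unadjusted: n₀ = 1.96² × 0.50 × 0.50 / 0.066² ≈ 220.48, so n₀ = 221.
Finite population correction with N = 350: n = n₀ / (1 + (n₀−1)/N) = 221 / (1 + 220/350) = 221 / 1.6286 ≈ 135.70.
Rounding up, n = 136.

136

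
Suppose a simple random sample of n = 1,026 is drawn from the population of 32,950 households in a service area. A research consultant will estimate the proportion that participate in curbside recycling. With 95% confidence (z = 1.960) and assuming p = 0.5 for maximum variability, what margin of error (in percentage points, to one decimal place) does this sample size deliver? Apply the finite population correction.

Finite-population factor: (N−n)/(N−1) = (32950−1026)/(32950−1) = 0.9689.
SE(p̂) = √[p(1−p)/n · (N−n)/(N−1)] = √[0.2500/1026 × 0.9689] = 0.01537.
E = z × SE = 1.960 × 0.01537 = 0.03012 ≈ 3.0 percentage points.

3.0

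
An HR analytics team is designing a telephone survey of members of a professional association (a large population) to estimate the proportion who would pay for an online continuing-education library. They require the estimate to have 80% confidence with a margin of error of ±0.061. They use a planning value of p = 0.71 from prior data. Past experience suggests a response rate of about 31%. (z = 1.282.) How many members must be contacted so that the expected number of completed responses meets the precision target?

294

Completed interviews needed: n₀ = 1.282² × 0.2059 / 0.061² ≈ 90.94 → 91.
At a 31% response rate, contacts needed = 91 / 0.31 ≈ 293.55 → 294.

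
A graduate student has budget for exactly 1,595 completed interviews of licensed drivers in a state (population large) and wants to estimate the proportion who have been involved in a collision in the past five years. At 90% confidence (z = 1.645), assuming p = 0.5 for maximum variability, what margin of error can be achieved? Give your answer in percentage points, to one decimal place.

SE(p̂) = √[p(1−p)/n] = √[0.2500/1595] = 0.01252.
E = z × SE = 1.645 × 0.01252 = 0.02059, or 2.1 percentage points.

2.1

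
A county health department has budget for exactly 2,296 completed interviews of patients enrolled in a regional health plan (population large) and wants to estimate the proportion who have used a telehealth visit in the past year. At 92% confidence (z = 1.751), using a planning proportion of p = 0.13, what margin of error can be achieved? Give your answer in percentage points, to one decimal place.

SE(p̂) = √[p(1−p)/n] = √[0.1131/2296] = 0.00702.
E = z × SE = 1.751 × 0.00702 = 0.01229, or 1.2 percentage points.

1.2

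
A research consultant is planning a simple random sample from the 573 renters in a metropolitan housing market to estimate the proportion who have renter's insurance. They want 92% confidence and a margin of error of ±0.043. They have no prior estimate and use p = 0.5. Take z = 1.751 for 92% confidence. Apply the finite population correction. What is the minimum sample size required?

241

Unadjusted: n₀ = 1.751² × 0.50 × 0.50 / 0.043² ≈ 414.55, so n₀ = 415.
Finite population correction with N = 573: n = n₀ / (1 + (n₀−1)/N) = 415 / (1 + 414/573) = 415 / 1.7225 ≈ 240.93.
Rounding up, n = 241.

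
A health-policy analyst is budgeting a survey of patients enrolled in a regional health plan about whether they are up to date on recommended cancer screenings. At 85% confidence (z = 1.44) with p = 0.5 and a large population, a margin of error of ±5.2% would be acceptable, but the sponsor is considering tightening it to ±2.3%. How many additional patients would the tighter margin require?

788

At ±5.2%: n = 1.44² × 0.2500 / 0.052² ≈ 191.72 → 192.
At ±2.3%: n = 1.44² × 0.2500 / 0.023² ≈ 979.96 → 980.
Additional respondents: 980 − 192 = 788.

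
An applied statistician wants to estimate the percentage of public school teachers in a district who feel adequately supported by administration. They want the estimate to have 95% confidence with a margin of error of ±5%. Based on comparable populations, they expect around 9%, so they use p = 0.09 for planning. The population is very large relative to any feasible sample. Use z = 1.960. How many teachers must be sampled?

126

With p = 0.09, p(1−p) = 0.0819.
n = z²·p(1−p)/E² = 1.960² × 0.0819 / 0.050² = 3.8416 × 0.0819 / 0.002500 ≈ 125.85.
Rounding up gives n = 126.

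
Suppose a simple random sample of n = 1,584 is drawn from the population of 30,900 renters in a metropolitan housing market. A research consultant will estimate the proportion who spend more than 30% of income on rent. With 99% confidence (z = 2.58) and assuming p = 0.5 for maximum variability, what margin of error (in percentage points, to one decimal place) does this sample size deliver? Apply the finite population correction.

3.2

Finite-population factor: (N−n)/(N−1) = (30900−1584)/(30900−1) = 0.9488.
SE(p̂) = √[p(1−p)/n · (N−n)/(N−1)] = √[0.2500/1584 × 0.9488] = 0.01224.
E = z × SE = 2.58 × 0.01224 = 0.03157 ≈ 3.2 percentage points.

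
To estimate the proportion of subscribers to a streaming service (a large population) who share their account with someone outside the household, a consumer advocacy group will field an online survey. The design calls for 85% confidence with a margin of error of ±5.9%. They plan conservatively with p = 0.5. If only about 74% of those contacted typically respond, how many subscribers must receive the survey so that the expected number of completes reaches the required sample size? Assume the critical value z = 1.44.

202

Completed interviews needed: n₀ = 1.44² × 0.2500 / 0.059² ≈ 148.92 → 149.
At a 74% response rate, contacts needed = 149 / 0.74 ≈ 201.35 → 202.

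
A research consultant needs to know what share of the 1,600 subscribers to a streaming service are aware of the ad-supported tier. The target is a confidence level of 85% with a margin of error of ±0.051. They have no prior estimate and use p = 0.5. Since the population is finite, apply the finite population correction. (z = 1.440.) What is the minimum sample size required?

Unadjusted: n₀ = 1.440² × 0.50 × 0.50 / 0.051² ≈ 199.31, so n₀ = 200.
Finite population correction with N = 1,600: n = n₀ / (1 + (n₀−1)/N) = 200 / (1 + 199/1600) = 200 / 1.1244 ≈ 177.88.
Rounding up, n = 178.

178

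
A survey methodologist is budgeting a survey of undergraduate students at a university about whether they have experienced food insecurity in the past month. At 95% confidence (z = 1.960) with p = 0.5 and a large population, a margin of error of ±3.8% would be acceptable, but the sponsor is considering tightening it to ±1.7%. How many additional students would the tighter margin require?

2658

At ±3.8%: n = 1.960² × 0.2500 / 0.038² ≈ 665.10 → 666.
At ±1.7%: n = 1.960² × 0.2500 / 0.017² ≈ 3323.18 → 3324.
Additional respondents: 3324 − 666 = 2658.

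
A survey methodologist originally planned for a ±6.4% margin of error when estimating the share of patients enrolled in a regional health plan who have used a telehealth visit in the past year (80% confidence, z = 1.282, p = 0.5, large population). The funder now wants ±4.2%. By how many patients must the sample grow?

At ±6.4%: n = 1.282² × 0.2500 / 0.064² ≈ 100.31 → 101.
At ±4.2%: n = 1.282² × 0.2500 / 0.042² ≈ 232.93 → 233.
Additional respondents: 233 − 101 = 132.

132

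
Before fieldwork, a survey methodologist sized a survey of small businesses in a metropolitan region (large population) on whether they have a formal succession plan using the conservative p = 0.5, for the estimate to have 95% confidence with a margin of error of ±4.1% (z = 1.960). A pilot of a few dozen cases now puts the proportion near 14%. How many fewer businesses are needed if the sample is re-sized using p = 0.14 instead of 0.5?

Conservative (p = 0.5): n = 1.960² × 0.25 / 0.041² ≈ 571.33 → 572.
Using p = 0.14: p(1−p) = 0.1204, so n = 1.960² × 0.1204 / 0.041² ≈ 275.15 → 276.
Reduction: 572 − 276 = 296.

296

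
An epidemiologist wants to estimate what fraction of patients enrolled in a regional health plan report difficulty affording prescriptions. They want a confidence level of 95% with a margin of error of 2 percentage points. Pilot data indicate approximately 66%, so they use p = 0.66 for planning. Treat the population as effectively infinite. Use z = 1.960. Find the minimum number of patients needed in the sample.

With p = 0.66, p(1−p) = 0.2244.
n = z²·p(1−p)/E² = 1.960² × 0.2244 / 0.020² = 3.8416 × 0.2244 / 0.000400 ≈ 2155.14.
Rounding up gives n = 2156.

2156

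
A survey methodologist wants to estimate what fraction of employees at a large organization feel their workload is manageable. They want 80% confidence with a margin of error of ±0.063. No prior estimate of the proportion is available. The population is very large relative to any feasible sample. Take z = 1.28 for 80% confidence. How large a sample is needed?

104

With no prior estimate, use p = 0.5, giving p(1−p) = 0.25.
n = z²·p(1−p)/E² = 1.28² × 0.2500 / 0.063² = 1.6384 × 0.2500 / 0.003969 ≈ 103.20.
Rounding up gives n = 104.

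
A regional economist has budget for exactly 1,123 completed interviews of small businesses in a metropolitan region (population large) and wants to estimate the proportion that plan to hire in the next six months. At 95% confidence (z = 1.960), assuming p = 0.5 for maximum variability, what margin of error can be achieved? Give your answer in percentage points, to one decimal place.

SE(p̂) = √[p(1−p)/n] = √[0.2500/1123] = 0.01492.
E = z × SE = 1.960 × 0.01492 = 0.02924, or 2.9 percentage points.

2.9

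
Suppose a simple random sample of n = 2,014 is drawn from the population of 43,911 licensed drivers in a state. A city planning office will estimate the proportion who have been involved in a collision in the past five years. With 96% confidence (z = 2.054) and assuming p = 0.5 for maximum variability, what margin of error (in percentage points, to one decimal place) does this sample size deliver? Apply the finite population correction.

Finite-population factor: (N−n)/(N−1) = (43911−2014)/(43911−1) = 0.9542.
SE(p̂) = √[p(1−p)/n · (N−n)/(N−1)] = √[0.2500/2014 × 0.9542] = 0.01088.
E = z × SE = 2.054 × 0.01088 = 0.02235 ≈ 2.2 percentage points.

2.2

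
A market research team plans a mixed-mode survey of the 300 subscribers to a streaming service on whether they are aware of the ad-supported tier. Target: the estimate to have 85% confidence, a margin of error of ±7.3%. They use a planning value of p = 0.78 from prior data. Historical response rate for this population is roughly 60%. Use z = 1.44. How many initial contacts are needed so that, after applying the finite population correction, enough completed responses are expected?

92

Completed interviews needed (unadjusted): n₀ = 1.44² × 0.1716 / 0.073² ≈ 66.77 → 67.
FPC for N = 300: n = 67 / (1 + 66/300) = 67 / 1.2200 ≈ 54.92 → 55.
At a 60% response rate, contacts needed = 55 / 0.60 ≈ 91.67 → 92.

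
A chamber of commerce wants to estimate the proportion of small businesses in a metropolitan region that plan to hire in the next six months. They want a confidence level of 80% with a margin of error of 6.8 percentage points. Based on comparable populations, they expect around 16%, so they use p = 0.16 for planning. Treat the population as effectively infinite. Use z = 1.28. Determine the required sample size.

With p = 0.16, p(1−p) = 0.1344.
n = z²·p(1−p)/E² = 1.28² × 0.1344 / 0.068² = 1.6384 × 0.1344 / 0.004624 ≈ 47.62.
Rounding up gives n = 48.

48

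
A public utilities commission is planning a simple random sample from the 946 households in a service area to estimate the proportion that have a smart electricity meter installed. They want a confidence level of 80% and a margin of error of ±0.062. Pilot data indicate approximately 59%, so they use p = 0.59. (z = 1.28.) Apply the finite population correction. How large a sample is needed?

94

Unadjusted: n₀ = 1.28² × 0.59 × 0.41 / 0.062² ≈ 103.10, so n₀ = 104.
Finite population correction with N = 946: n = n₀ / (1 + (n₀−1)/N) = 104 / (1 + 103/946) = 104 / 1.1089 ≈ 93.79.
Rounding up, n = 94.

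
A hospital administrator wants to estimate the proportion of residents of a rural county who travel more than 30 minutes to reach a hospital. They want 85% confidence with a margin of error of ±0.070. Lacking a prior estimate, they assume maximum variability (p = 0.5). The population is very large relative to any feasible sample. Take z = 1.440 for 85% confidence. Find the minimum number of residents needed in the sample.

With p = 0.5, p(1−p) = 0.25.
n = z²·p(1−p)/E² = 1.440² × 0.2500 / 0.070² = 2.0736 × 0.2500 / 0.004900 ≈ 105.80.
Rounding up gives n = 106.

106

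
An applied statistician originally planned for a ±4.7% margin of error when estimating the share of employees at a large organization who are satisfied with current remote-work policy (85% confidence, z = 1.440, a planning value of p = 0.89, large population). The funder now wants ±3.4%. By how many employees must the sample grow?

At ±4.7%: n = 1.440² × 0.0979 / 0.047² ≈ 91.90 → 92.
At ±3.4%: n = 1.440² × 0.0979 / 0.034² ≈ 175.61 → 176.
Additional respondents: 176 − 92 = 84.

84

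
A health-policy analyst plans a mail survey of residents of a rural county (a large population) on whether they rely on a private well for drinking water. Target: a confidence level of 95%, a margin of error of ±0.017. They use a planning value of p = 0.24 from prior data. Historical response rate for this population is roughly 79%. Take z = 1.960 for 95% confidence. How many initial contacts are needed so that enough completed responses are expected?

3070

Completed interviews needed: n₀ = 1.960² × 0.1824 / 0.017² ≈ 2424.59 → 2425.
At a 79% response rate, contacts needed = 2425 / 0.79 ≈ 3069.62 → 3070.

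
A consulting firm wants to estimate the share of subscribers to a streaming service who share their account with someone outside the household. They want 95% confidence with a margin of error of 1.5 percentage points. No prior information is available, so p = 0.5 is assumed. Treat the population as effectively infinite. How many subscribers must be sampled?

4269

For 95% confidence, z = 1.960.
With p = 0.5, p(1−p) = 0.25.
n = z²·p(1−p)/E² = 1.960² × 0.2500 / 0.015² = 3.8416 × 0.2500 / 0.000225 ≈ 4268.44.
Rounding up gives n = 4269.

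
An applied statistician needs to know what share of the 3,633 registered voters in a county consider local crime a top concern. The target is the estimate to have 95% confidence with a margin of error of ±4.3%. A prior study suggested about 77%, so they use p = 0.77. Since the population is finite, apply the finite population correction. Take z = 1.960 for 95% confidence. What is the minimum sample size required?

335

Unadjusted: n₀ = 1.960² × 0.77 × 0.23 / 0.043² ≈ 367.95, so n₀ = 368.
Finite population correction with N = 3,633: n = n₀ / (1 + (n₀−1)/N) = 368 / (1 + 367/3633) = 368 / 1.1010 ≈ 334.24.
Rounding up, n = 335.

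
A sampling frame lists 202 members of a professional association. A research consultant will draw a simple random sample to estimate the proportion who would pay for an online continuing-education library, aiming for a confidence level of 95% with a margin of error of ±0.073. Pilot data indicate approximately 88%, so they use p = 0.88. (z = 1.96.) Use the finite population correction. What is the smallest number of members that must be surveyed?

56

Unadjusted: n₀ = 1.96² × 0.88 × 0.12 / 0.073² ≈ 76.13, so n₀ = 77.
Finite population correction with N = 202: n = n₀ / (1 + (n₀−1)/N) = 77 / (1 + 76/202) = 77 / 1.3762 ≈ 55.95.
Rounding up, n = 56.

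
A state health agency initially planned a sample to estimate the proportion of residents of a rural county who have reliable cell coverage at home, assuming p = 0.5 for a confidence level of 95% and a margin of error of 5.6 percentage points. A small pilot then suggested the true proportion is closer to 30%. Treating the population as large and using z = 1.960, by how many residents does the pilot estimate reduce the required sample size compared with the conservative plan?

Conservative (p = 0.5): n = 1.960² × 0.25 / 0.056² ≈ 306.25 → 307.
Using p = 0.30: p(1−p) = 0.2100, so n = 1.960² × 0.2100 / 0.056² ≈ 257.25 → 258.
Reduction: 307 − 258 = 49.

49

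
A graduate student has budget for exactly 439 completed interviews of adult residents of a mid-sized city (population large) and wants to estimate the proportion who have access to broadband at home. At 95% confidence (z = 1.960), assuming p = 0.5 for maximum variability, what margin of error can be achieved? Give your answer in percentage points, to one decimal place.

4.7

SE(p̂) = √[p(1−p)/n] = √[0.2500/439] = 0.02386.
E = z × SE = 1.960 × 0.02386 = 0.04677, or 4.7 percentage points.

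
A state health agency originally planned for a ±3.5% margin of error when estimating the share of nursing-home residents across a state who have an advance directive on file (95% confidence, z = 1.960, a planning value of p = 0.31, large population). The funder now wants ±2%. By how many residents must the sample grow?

1384

At ±3.5%: n = 1.960² × 0.2139 / 0.035² ≈ 670.79 → 671.
At ±2%: n = 1.960² × 0.2139 / 0.020² ≈ 2054.30 → 2055.
Additional respondents: 2055 − 671 = 1384.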